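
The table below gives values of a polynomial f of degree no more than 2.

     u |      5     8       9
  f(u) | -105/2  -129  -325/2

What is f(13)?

Write f(u) = au^2 + bu + c. Substituting each data point gives a linear system:
  25a + 5b + c = -105/2
  64a + 8b + c = -129
  81a + 9b + c = -325/2
Solving the system yields a = -2, b = 1/2, c = -5.
So f(u) = -2u² + (1/2)u - 5.
Then f(13) = -673/2.

-673/2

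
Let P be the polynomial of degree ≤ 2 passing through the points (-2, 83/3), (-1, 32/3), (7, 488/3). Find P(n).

Write P(n) = an^2 + bn + c. Substituting each data point gives a linear system:
  4a - 2b + c = 83/3
  a - b + c = 32/3
  49a + 7b + c = 488/3
Solving the system yields a = 4, b = -5, c = 5/3.
So P(n) = 4n^2 - 5n + 5/3.
Check: P(-2) = 83/3. ✓

P(n) = 4n^2 - 5n + 5/3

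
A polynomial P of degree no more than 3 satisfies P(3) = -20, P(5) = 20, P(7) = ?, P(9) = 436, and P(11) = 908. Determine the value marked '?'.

On equispaced nodes a degree-3 polynomial has vanishing fourth forward difference, so
  P(3) - 4·P(5) + 6·P(7) - 4·P(9) + P(11) = 0.
Substituting the known values and solving for P(7):
  6·P(7) = 936
  P(7) = 156.

156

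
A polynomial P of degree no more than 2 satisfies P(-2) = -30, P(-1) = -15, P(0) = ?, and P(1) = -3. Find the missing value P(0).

On equispaced nodes a degree-2 polynomial has vanishing third forward difference, so
  - P(-2) + 3·P(-1) - 3·P(0) + P(1) = 0.
Substituting the known values and solving for P(0):
  -3·P(0) = 18
  P(0) = -6.

-6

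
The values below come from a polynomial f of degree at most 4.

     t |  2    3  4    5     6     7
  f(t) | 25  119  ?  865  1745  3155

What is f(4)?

365

The 5 known points determine the degree-4 polynomial uniquely.
Write f(t) = at^4 + bt^3 + ct^2 + dt + e. Substituting each data point gives a linear system:
  16a + 8b + 4c + 2d + e = 25
  81a + 27b + 9c + 3d + e = 119
  625a + 125b + 25c + 5d + e = 865
  1296a + 216b + 36c + 6d + e = 1745
  2401a + 343b + 49c + 7d + e = 3155
Solving the system yields a = 1, b = 3, c = -6, d = 2, e = 5.
So f(t) = t^4 + 3t^3 - 6t^2 + 2t + 5.
Then f(4) = 365.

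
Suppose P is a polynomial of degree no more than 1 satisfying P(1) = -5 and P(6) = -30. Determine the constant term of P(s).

Write P(s) = as + b. Substituting each data point gives a linear system:
  a + b = -5
  6a + b = -30
Solving the system yields a = -5, b = 0.
So P(s) = -5s.
The constant term is 0.

0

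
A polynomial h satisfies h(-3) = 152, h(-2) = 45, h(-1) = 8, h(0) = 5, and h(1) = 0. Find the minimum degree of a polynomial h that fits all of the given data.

3

Forward differences of the values at x = -3, -2, -1, 0, 1:
  h  : 152  45  8  5  0
  Δ  : -107  -37  -3  -5
  Δ^2: 70  34  -2
  Δ^3: -36  -36
  Δ^4: 0
The third differences are constant (-36) and nonzero, while all higher differences vanish, so the minimal degree is 3.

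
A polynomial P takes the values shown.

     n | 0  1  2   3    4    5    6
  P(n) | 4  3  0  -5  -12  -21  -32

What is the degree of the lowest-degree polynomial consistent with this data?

Forward differences of the values at n = 0, 1, 2, 3, 4, 5, 6:
  P  : 4  3  0  -5  -12  -21  -32
  Δ  : -1  -3  -5  -7  -9  -11
  Δ^2: -2  -2  -2  -2  -2
  Δ^3: 0  0  0  0
  Δ^4: 0  0  0
  Δ^5: 0  0
  Δ^6: 0
The second differences are constant (-2) and nonzero, while all higher differences vanish, so the minimal degree is 2.

2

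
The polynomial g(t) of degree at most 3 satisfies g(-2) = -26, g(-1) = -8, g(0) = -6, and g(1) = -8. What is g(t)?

Using the Lagrange interpolation formula with nodes -2, -1, 0, 1:
  L_0(t) = (t + 1)t(t - 1) / -6
  L_1(t) = (t + 2)t(t - 1) / 2
  L_2(t) = (t + 2)(t + 1)(t - 1) / -2
  L_3(t) = (t + 2)(t + 1)t / 6
Then g(t) = -26·L_0(t) - 8·L_1(t) - 6·L_2(t) - 8·L_3(t).
Expanding and collecting terms gives g(t) = 2t³ - 2t² - 2t - 6.
Check: g(-1) = -8. ✓

g(t) = 2t^3 - 2t^2 - 2t - 6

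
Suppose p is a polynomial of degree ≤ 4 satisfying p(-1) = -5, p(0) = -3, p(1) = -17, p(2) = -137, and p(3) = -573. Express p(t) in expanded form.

Write p(t) = at^4 + bt^3 + ct^2 + dt + e. Substituting each data point gives a linear system:
  a - b + c - d + e = -5
  e = -3
  a + b + c + d + e = -17
  16a + 8b + 4c + 2d + e = -137
  81a + 27b + 9c + 3d + e = -573
Solving the system yields a = -5, b = -5, c = -3, d = -1, e = -3.
So p(t) = -5t⁴ - 5t³ - 3t² - t - 3.
Check: p(-1) = -5. ✓

p(t) = -5t^4 - 5t^3 - 3t^2 - t - 3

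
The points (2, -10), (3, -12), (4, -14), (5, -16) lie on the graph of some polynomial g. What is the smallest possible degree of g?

Forward differences of the values at n = 2, 3, 4, 5:
  g  : -10  -12  -14  -16
  Δ  : -2  -2  -2
  Δ^2: 0  0
  Δ^3: 0
The first differences are constant (-2) and nonzero, while all higher differences vanish, so the minimal degree is 1.

1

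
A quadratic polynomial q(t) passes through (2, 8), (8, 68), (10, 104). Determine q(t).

q(t) = t^2 + 4

Using the Lagrange interpolation formula with nodes 2, 8, 10:
  L_0(t) = (t - 8)(t - 10) / 48
  L_1(t) = (t - 2)(t - 10) / -12
  L_2(t) = (t - 2)(t - 8) / 16
Then q(t) = 8·L_0(t) + 68·L_1(t) + 104·L_2(t).
Expanding and collecting terms gives q(t) = t^2 + 4.
Check: q(8) = 68. ✓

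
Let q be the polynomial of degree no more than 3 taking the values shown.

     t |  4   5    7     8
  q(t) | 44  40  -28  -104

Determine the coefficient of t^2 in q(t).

Write q(t) = at^3 + bt^2 + ct + d. Substituting each data point gives a linear system:
  64a + 16b + 4c + d = 44
  125a + 25b + 5c + d = 40
  343a + 49b + 7c + d = -28
  512a + 64b + 8c + d = -104
Solving the system yields a = -1, b = 6, c = 3, d = 0.
So q(t) = -t^3 + 6t^2 + 3t.
The coefficient of t^2 is 6.

6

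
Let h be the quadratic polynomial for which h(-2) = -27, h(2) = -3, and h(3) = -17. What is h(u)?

h(u) = -4u^2 + 6u + 1

Using the Lagrange interpolation formula with nodes -2, 2, 3:
  L_0(u) = (u - 2)(u - 3) / 20
  L_1(u) = (u + 2)(u - 3) / -4
  L_2(u) = (u + 2)(u - 2) / 5
Then h(u) = -27·L_0(u) - 3·L_1(u) - 17·L_2(u).
Expanding and collecting terms gives h(u) = -4u^2 + 6u + 1.
Check: h(3) = -17. ✓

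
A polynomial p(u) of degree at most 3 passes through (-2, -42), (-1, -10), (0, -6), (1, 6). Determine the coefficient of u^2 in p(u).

4

Write p(u) = au^3 + bu^2 + cu + d. Substituting each data point gives a linear system:
  -8a + 4b - 2c + d = -42
  -a + b - c + d = -10
  d = -6
  a + b + c + d = 6
Solving the system yields a = 6, b = 4, c = 2, d = -6.
So p(u) = 6u^3 + 4u^2 + 2u - 6.
The coefficient of u^2 is 4.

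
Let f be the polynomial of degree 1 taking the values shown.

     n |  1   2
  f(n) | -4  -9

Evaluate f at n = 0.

Write f(n) = an + b. Substituting each data point gives a linear system:
  a + b = -4
  2a + b = -9
Solving the system yields a = -5, b = 1.
So f(n) = -5n + 1.
Then f(0) = 1.

1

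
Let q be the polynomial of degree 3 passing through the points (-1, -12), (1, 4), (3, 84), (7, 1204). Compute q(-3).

-156

Write q(s) = as^3 + bs^2 + cs + d. Substituting each data point gives a linear system:
  -a + b - c + d = -12
  a + b + c + d = 4
  27a + 9b + 3c + d = 84
  343a + 49b + 7c + d = 1204
Solving the system yields a = 4, b = -4, c = 4, d = 0.
So q(s) = 4s³ - 4s² + 4s.
Then q(-3) = -156.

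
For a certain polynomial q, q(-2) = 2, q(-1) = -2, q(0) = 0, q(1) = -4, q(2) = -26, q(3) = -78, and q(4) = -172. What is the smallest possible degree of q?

3

Forward differences of the values at t = -2, -1, 0, 1, 2, 3, 4:
  q  : 2  -2  0  -4  -26  -78  -172
  Δ  : -4  2  -4  -22  -52  -94
  Δ^2: 6  -6  -18  -30  -42
  Δ^3: -12  -12  -12  -12
  Δ^4: 0  0  0
  Δ^5: 0  0
  Δ^6: 0
The third differences are constant (-12) and nonzero, while all higher differences vanish, so the minimal degree is 3.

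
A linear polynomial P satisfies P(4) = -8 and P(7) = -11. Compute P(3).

-7

Write P(x) = ax + b. Substituting each data point gives a linear system:
  4a + b = -8
  7a + b = -11
Solving the system yields a = -1, b = -4.
So P(x) = -x - 4.
Then P(3) = -7.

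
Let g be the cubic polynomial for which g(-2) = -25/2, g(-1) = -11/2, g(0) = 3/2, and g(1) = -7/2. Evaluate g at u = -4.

Forward differences of the values at u = -2, -1, 0, 1:
  g  : -25/2  -11/2  3/2  -7/2
  Δ  : 7  7  -5
  Δ^2: 0  -12
  Δ^3: -12
The third differences are constant, confirming degree 3.
Interpolating (Newton forward form) and evaluating at u = -4 gives g(-4) = 43/2.

43/2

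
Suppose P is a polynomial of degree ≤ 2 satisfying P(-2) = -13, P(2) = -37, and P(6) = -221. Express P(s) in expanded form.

Using the Lagrange interpolation formula with nodes -2, 2, 6:
  L_0(s) = (s - 2)(s - 6) / 32
  L_1(s) = (s + 2)(s - 6) / -16
  L_2(s) = (s + 2)(s - 2) / 32
Then P(s) = -13·L_0(s) - 37·L_1(s) - 221·L_2(s).
Expanding and collecting terms gives P(s) = -5s^2 - 6s - 5.
Check: P(-2) = -13. ✓

P(s) = -5s^2 - 6s - 5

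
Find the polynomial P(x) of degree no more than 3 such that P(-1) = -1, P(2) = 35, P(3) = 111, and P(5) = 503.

P(x) = 4x^3 + 3

Write P(x) = ax^3 + bx^2 + cx + d. Substituting each data point gives a linear system:
  -a + b - c + d = -1
  8a + 4b + 2c + d = 35
  27a + 9b + 3c + d = 111
  125a + 25b + 5c + d = 503
Solving the system yields a = 4, b = 0, c = 0, d = 3.
So P(x) = 4x^3 + 3.
Check: P(-1) = -1. ✓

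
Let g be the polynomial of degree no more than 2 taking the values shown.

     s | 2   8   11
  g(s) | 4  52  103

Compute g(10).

84

Using the Lagrange interpolation formula with nodes 2, 8, 11:
  L_0(s) = (s - 8)(s - 11) / 54
  L_1(s) = (s - 2)(s - 11) / -18
  L_2(s) = (s - 2)(s - 8) / 27
Then g(s) = 4·L_0(s) + 52·L_1(s) + 103·L_2(s).
Expanding and collecting terms gives g(s) = s² - 2s + 4.
Evaluating at s = 10: g(10) = 84.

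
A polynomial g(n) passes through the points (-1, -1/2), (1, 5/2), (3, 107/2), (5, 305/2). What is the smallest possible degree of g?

2

Forward differences of the values at n = -1, 1, 3, 5:
  g  : -1/2  5/2  107/2  305/2
  Δ  : 3  51  99
  Δ^2: 48  48
  Δ^3: 0
The second differences are constant (48) and nonzero, while all higher differences vanish, so the minimal degree is 2.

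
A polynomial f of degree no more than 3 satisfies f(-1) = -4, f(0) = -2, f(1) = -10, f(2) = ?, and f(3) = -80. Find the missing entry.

-34

On equispaced nodes a degree-3 polynomial has vanishing fourth forward difference, so
  f(-1) - 4·f(0) + 6·f(1) - 4·f(2) + f(3) = 0.
Substituting the known values and solving for f(2):
  -4·f(2) = 136
  f(2) = -34.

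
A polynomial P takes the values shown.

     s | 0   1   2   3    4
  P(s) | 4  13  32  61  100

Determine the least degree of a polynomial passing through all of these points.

Forward differences of the values at s = 0, 1, 2, 3, 4:
  P  : 4  13  32  61  100
  Δ  : 9  19  29  39
  Δ^2: 10  10  10
  Δ^3: 0  0
  Δ^4: 0
The second differences are constant (10) and nonzero, while all higher differences vanish, so the minimal degree is 2.

2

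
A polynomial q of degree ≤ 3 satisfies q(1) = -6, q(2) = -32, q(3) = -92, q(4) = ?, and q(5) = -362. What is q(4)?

-198

On equispaced nodes a degree-3 polynomial has vanishing fourth forward difference, so
  q(1) - 4·q(2) + 6·q(3) - 4·q(4) + q(5) = 0.
Substituting the known values and solving for q(4):
  -4·q(4) = 792
  q(4) = -198.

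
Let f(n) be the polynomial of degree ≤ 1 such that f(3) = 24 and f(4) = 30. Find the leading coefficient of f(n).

Write f(n) = an + b. Substituting each data point gives a linear system:
  3a + b = 24
  4a + b = 30
Solving the system yields a = 6, b = 6.
So f(n) = 6n + 6.
The leading coefficient is 6.

6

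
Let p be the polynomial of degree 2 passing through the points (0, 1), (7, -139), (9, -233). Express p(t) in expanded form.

Write p(t) = at^2 + bt + c. Substituting each data point gives a linear system:
  c = 1
  49a + 7b + c = -139
  81a + 9b + c = -233
Solving the system yields a = -3, b = 1, c = 1.
So p(t) = -3t^2 + t + 1.
Check: p(7) = -139. ✓

p(t) = -3t^2 + t + 1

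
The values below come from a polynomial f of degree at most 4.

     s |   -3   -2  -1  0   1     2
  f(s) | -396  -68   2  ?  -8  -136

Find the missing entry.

The 5 known points determine the degree-4 polynomial uniquely.
Write f(s) = as^4 + bs^3 + cs^2 + ds + e. Substituting each data point gives a linear system:
  81a - 27b + 9c - 3d + e = -396
  16a - 8b + 4c - 2d + e = -68
  a - b + c - d + e = 2
  a + b + c + d + e = -8
  16a + 8b + 4c + 2d + e = -136
Solving the system yields a = -6, b = -4, c = -3, d = -1, e = 6.
So f(s) = -6s⁴ - 4s³ - 3s² - s + 6.
Then f(0) = 6.

6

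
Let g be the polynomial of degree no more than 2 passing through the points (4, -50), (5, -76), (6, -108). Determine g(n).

Using the Lagrange interpolation formula with nodes 4, 5, 6:
  L_0(n) = (n - 5)(n - 6) / 2
  L_1(n) = (n - 4)(n - 6) / -1
  L_2(n) = (n - 4)(n - 5) / 2
Then g(n) = -50·L_0(n) - 76·L_1(n) - 108·L_2(n).
Expanding and collecting terms gives g(n) = -3n² + n - 6.
Check: g(5) = -76. ✓

g(n) = -3n^2 + n - 6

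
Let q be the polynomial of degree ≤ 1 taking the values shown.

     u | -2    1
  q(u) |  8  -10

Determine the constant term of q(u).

-4

Write q(u) = au + b. Substituting each data point gives a linear system:
  -2a + b = 8
  a + b = -10
Solving the system yields a = -6, b = -4.
So q(u) = -6u - 4.
The constant term is -4.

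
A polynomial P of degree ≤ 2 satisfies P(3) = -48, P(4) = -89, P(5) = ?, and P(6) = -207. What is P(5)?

On equispaced nodes a degree-2 polynomial has vanishing third forward difference, so
  - P(3) + 3·P(4) - 3·P(5) + P(6) = 0.
Substituting the known values and solving for P(5):
  -3·P(5) = 426
  P(5) = -142.

-142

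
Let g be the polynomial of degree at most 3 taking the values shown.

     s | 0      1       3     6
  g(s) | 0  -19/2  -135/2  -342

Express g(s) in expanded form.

g(s) = -s^3 - (5/2)s^2 - 6s

Using the Lagrange interpolation formula with nodes 0, 1, 3, 6:
  L_0(s) = (s - 1)(s - 3)(s - 6) / -18
  L_1(s) = s(s - 3)(s - 6) / 10
  L_2(s) = s(s - 1)(s - 6) / -18
  L_3(s) = s(s - 1)(s - 3) / 90
Then g(s) = 0·L_0(s) - 19/2·L_1(s) - 135/2·L_2(s) - 342·L_3(s).
Expanding and collecting terms gives g(s) = -s^3 - (5/2)s^2 - 6s.
Check: g(0) = 0. ✓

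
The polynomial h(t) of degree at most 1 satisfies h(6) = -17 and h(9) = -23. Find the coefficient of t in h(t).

-2

Write h(t) = at + b. Substituting each data point gives a linear system:
  6a + b = -17
  9a + b = -23
Solving the system yields a = -2, b = -5.
So h(t) = -2t - 5.
The leading coefficient is -2.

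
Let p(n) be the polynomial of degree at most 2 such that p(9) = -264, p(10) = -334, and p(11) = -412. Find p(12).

Write p(n) = an^2 + bn + c. Substituting each data point gives a linear system:
  81a + 9b + c = -264
  100a + 10b + c = -334
  121a + 11b + c = -412
Solving the system yields a = -4, b = 6, c = 6.
So p(n) = -4n² + 6n + 6.
Then p(12) = -498.

-498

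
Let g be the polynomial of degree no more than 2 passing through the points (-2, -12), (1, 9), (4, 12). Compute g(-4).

-36

Write g(n) = an^2 + bn + c. Substituting each data point gives a linear system:
  4a - 2b + c = -12
  a + b + c = 9
  16a + 4b + c = 12
Solving the system yields a = -1, b = 6, c = 4.
So g(n) = -n² + 6n + 4.
Then g(-4) = -36.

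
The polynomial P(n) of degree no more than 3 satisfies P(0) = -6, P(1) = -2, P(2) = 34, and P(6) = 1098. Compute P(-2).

-38

Using the Lagrange interpolation formula with nodes 0, 1, 2, 6:
  L_0(n) = (n - 1)(n - 2)(n - 6) / -12
  L_1(n) = n(n - 2)(n - 6) / 5
  L_2(n) = n(n - 1)(n - 6) / -8
  L_3(n) = n(n - 1)(n - 2) / 120
Then P(n) = -6·L_0(n) - 2·L_1(n) + 34·L_2(n) + 1098·L_3(n).
Expanding and collecting terms gives P(n) = 5n^3 + n^2 - 2n - 6.
Evaluating at n = -2: P(-2) = -38.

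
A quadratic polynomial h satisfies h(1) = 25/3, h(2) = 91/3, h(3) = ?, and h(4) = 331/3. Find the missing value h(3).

On equispaced nodes a degree-2 polynomial has vanishing third forward difference, so
  - h(1) + 3·h(2) - 3·h(3) + h(4) = 0.
Substituting the known values and solving for h(3):
  -3·h(3) = -193
  h(3) = 193/3.

193/3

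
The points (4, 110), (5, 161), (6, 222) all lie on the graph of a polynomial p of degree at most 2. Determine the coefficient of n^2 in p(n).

Write p(n) = an^2 + bn + c. Substituting each data point gives a linear system:
  16a + 4b + c = 110
  25a + 5b + c = 161
  36a + 6b + c = 222
Solving the system yields a = 5, b = 6, c = 6.
So p(n) = 5n^2 + 6n + 6.
The leading coefficient is 5.

5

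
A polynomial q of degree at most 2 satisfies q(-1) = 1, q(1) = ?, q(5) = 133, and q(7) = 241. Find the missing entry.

The 3 known points determine the degree-2 polynomial uniquely.
Write q(t) = at^2 + bt + c. Substituting each data point gives a linear system:
  a - b + c = 1
  25a + 5b + c = 133
  49a + 7b + c = 241
Solving the system yields a = 4, b = 6, c = 3.
So q(t) = 4t² + 6t + 3.
Then q(1) = 13.

13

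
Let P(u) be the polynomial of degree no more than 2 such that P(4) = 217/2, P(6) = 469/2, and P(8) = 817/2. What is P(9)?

1027/2

Write P(u) = au^2 + bu + c. Substituting each data point gives a linear system:
  16a + 4b + c = 217/2
  36a + 6b + c = 469/2
  64a + 8b + c = 817/2
Solving the system yields a = 6, b = 3, c = 1/2.
So P(u) = 6u^2 + 3u + 1/2.
Then P(9) = 1027/2.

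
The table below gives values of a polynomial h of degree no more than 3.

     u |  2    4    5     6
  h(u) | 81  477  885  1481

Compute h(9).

Write h(u) = au^3 + bu^2 + cu + d. Substituting each data point gives a linear system:
  8a + 4b + 2c + d = 81
  64a + 16b + 4c + d = 477
  125a + 25b + 5c + d = 885
  216a + 36b + 6c + d = 1481
Solving the system yields a = 6, b = 4, c = 6, d = 5.
So h(u) = 6u^3 + 4u^2 + 6u + 5.
Then h(9) = 4757.

4757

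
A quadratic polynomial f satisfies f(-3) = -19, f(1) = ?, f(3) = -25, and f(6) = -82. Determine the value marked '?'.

-7

The 3 known points determine the degree-2 polynomial uniquely.
Write f(s) = as^2 + bs + c. Substituting each data point gives a linear system:
  9a - 3b + c = -19
  9a + 3b + c = -25
  36a + 6b + c = -82
Solving the system yields a = -2, b = -1, c = -4.
So f(s) = -2s² - s - 4.
Then f(1) = -7.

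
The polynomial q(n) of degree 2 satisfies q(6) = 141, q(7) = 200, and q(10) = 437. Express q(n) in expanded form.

Write q(n) = an^2 + bn + c. Substituting each data point gives a linear system:
  36a + 6b + c = 141
  49a + 7b + c = 200
  100a + 10b + c = 437
Solving the system yields a = 5, b = -6, c = -3.
So q(n) = 5n^2 - 6n - 3.
Check: q(6) = 141. ✓

q(n) = 5n^2 - 6n - 3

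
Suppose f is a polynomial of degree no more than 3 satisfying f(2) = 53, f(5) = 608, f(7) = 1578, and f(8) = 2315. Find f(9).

3252

Write f(s) = as^3 + bs^2 + cs + d. Substituting each data point gives a linear system:
  8a + 4b + 2c + d = 53
  125a + 25b + 5c + d = 608
  343a + 49b + 7c + d = 1578
  512a + 64b + 8c + d = 2315
Solving the system yields a = 4, b = 4, c = 1, d = 3.
So f(s) = 4s^3 + 4s^2 + s + 3.
Then f(9) = 3252.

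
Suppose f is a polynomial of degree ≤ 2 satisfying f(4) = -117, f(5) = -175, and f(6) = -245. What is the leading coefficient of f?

Write f(s) = as^2 + bs + c. Substituting each data point gives a linear system:
  16a + 4b + c = -117
  25a + 5b + c = -175
  36a + 6b + c = -245
Solving the system yields a = -6, b = -4, c = -5.
So f(s) = -6s^2 - 4s - 5.
The leading coefficient is -6.

-6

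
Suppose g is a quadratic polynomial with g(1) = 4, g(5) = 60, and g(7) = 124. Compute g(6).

89

Write g(n) = an^2 + bn + c. Substituting each data point gives a linear system:
  a + b + c = 4
  25a + 5b + c = 60
  49a + 7b + c = 124
Solving the system yields a = 3, b = -4, c = 5.
So g(n) = 3n^2 - 4n + 5.
Then g(6) = 89.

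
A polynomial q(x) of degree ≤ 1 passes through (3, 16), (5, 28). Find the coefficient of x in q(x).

6

Write q(x) = ax + b. Substituting each data point gives a linear system:
  3a + b = 16
  5a + b = 28
Solving the system yields a = 6, b = -2.
So q(x) = 6x - 2.
The leading coefficient is 6.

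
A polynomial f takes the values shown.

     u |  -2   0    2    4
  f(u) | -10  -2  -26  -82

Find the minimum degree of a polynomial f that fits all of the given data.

2

Forward differences of the values at u = -2, 0, 2, 4:
  f  : -10  -2  -26  -82
  Δ  : 8  -24  -56
  Δ^2: -32  -32
  Δ^3: 0
The second differences are constant (-32) and nonzero, while all higher differences vanish, so the minimal degree is 2.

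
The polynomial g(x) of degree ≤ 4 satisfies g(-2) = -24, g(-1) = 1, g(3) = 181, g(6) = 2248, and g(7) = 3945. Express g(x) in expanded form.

Write g(x) = ax^4 + bx^3 + cx^2 + dx + e. Substituting each data point gives a linear system:
  16a - 8b + 4c - 2d + e = -24
  a - b + c - d + e = 1
  81a + 27b + 9c + 3d + e = 181
  1296a + 216b + 36c + 6d + e = 2248
  2401a + 343b + 49c + 7d + e = 3945
Solving the system yields a = 1, b = 5, c = -3, d = -4, e = 4.
So g(x) = x⁴ + 5x³ - 3x² - 4x + 4.
Check: g(-2) = -24. ✓

g(x) = x^4 + 5x^3 - 3x^2 - 4x + 4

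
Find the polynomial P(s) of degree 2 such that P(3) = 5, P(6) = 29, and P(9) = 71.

P(s) = s^2 - s - 1

Write P(s) = as^2 + bs + c. Substituting each data point gives a linear system:
  9a + 3b + c = 5
  36a + 6b + c = 29
  81a + 9b + c = 71
Solving the system yields a = 1, b = -1, c = -1.
So P(s) = s^2 - s - 1.
Check: P(6) = 29. ✓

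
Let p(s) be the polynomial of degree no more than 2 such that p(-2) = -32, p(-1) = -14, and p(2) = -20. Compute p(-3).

Write p(s) = as^2 + bs + c. Substituting each data point gives a linear system:
  4a - 2b + c = -32
  a - b + c = -14
  4a + 2b + c = -20
Solving the system yields a = -5, b = 3, c = -6.
So p(s) = -5s² + 3s - 6.
Then p(-3) = -60.

-60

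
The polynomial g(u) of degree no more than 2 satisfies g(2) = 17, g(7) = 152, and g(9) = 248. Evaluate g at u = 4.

53

Write g(u) = au^2 + bu + c. Substituting each data point gives a linear system:
  4a + 2b + c = 17
  49a + 7b + c = 152
  81a + 9b + c = 248
Solving the system yields a = 3, b = 0, c = 5.
So g(u) = 3u² + 5.
Then g(4) = 53.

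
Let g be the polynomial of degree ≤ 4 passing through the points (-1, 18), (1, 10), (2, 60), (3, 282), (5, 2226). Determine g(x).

Write g(x) = ax^4 + bx^3 + cx^2 + dx + e. Substituting each data point gives a linear system:
  a - b + c - d + e = 18
  a + b + c + d + e = 10
  16a + 8b + 4c + 2d + e = 60
  81a + 27b + 9c + 3d + e = 282
  625a + 125b + 25c + 5d + e = 2226
Solving the system yields a = 4, b = -3, c = 4, d = -1, e = 6.
So g(x) = 4x^4 - 3x^3 + 4x^2 - x + 6.
Check: g(5) = 2226. ✓

g(x) = 4x^4 - 3x^3 + 4x^2 - x + 6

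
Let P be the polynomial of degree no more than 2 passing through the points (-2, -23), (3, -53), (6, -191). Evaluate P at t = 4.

-89

Write P(t) = at^2 + bt + c. Substituting each data point gives a linear system:
  4a - 2b + c = -23
  9a + 3b + c = -53
  36a + 6b + c = -191
Solving the system yields a = -5, b = -1, c = -5.
So P(t) = -5t^2 - t - 5.
Then P(4) = -89.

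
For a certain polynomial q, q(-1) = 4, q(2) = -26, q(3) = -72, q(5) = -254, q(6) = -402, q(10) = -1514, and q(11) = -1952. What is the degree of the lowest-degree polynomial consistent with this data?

3

Divided differences on the nodes -1, 2, 3, 5, 6, 10, 11:
  order 0: 4  -26  -72  -254  -402  -1514  -1952
  order 1: -10  -46  -91  -148  -278  -438
  order 2: -9  -15  -19  -26  -32
  order 3: -1  -1  -1  -1
  order 4: 0  0  0
  order 5: 0  0
  order 6: 0
The order-3 divided differences are all -1 (nonzero) and every higher order vanishes, so the data lies on a polynomial of degree exactly 3.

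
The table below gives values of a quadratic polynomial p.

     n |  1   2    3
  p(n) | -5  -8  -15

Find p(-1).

Using the Lagrange interpolation formula with nodes 1, 2, 3:
  L_0(n) = (n - 2)(n - 3) / 2
  L_1(n) = (n - 1)(n - 3) / -1
  L_2(n) = (n - 1)(n - 2) / 2
Then p(n) = -5·L_0(n) - 8·L_1(n) - 15·L_2(n).
Expanding and collecting terms gives p(n) = -2n^2 + 3n - 6.
Evaluating at n = -1: p(-1) = -11.

-11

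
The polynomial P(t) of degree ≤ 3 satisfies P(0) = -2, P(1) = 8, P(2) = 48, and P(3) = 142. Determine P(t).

P(t) = 4t^3 + 3t^2 + 3t - 2

Using the Lagrange interpolation formula with nodes 0, 1, 2, 3:
  L_0(t) = (t - 1)(t - 2)(t - 3) / -6
  L_1(t) = t(t - 2)(t - 3) / 2
  L_2(t) = t(t - 1)(t - 3) / -2
  L_3(t) = t(t - 1)(t - 2) / 6
Then P(t) = -2·L_0(t) + 8·L_1(t) + 48·L_2(t) + 142·L_3(t).
Expanding and collecting terms gives P(t) = 4t³ + 3t² + 3t - 2.
Check: P(1) = 8. ✓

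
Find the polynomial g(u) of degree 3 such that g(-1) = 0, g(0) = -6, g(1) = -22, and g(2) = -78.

g(u) = -5u^3 - 5u^2 - 6u - 6

Write g(u) = au^3 + bu^2 + cu + d. Substituting each data point gives a linear system:
  -a + b - c + d = 0
  d = -6
  a + b + c + d = -22
  8a + 4b + 2c + d = -78
Solving the system yields a = -5, b = -5, c = -6, d = -6.
So g(u) = -5u^3 - 5u^2 - 6u - 6.
Check: g(2) = -78. ✓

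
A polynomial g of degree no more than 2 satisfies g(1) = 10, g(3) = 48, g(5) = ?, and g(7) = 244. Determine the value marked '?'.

On equispaced nodes a degree-2 polynomial has vanishing third forward difference, so
  - g(1) + 3·g(3) - 3·g(5) + g(7) = 0.
Substituting the known values and solving for g(5):
  -3·g(5) = -378
  g(5) = 126.

126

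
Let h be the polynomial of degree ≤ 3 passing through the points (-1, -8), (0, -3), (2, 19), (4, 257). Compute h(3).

Write h(u) = au^3 + bu^2 + cu + d. Substituting each data point gives a linear system:
  -a + b - c + d = -8
  d = -3
  8a + 4b + 2c + d = 19
  64a + 16b + 4c + d = 257
Solving the system yields a = 5, b = -3, c = -3, d = -3.
So h(u) = 5u³ - 3u² - 3u - 3.
Then h(3) = 96.

96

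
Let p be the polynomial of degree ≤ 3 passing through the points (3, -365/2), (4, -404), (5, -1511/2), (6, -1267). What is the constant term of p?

2

Write p(s) = as^3 + bs^2 + cs + d. Substituting each data point gives a linear system:
  27a + 9b + 3c + d = -365/2
  64a + 16b + 4c + d = -404
  125a + 25b + 5c + d = -1511/2
  216a + 36b + 6c + d = -1267
Solving the system yields a = -5, b = -5, c = -3/2, d = 2.
So p(s) = -5s^3 - 5s^2 - (3/2)s + 2.
The constant term is 2.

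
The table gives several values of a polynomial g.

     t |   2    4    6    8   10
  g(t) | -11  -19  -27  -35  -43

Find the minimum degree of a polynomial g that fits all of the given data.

1

Forward differences of the values at t = 2, 4, 6, 8, 10:
  g  : -11  -19  -27  -35  -43
  Δ  : -8  -8  -8  -8
  Δ^2: 0  0  0
  Δ^3: 0  0
  Δ^4: 0
The first differences are constant (-8) and nonzero, while all higher differences vanish, so the minimal degree is 1.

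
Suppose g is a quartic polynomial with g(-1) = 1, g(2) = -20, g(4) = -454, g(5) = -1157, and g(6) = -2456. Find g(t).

Using the Lagrange interpolation formula with nodes -1, 2, 4, 5, 6:
  L_0(t) = (t - 2)(t - 4)(t - 5)(t - 6) / 630
  L_1(t) = (t + 1)(t - 4)(t - 5)(t - 6) / -72
  L_2(t) = (t + 1)(t - 2)(t - 5)(t - 6) / 20
  L_3(t) = (t + 1)(t - 2)(t - 4)(t - 6) / -18
  L_4(t) = (t + 1)(t - 2)(t - 4)(t - 5) / 56
Then g(t) = 1·L_0(t) - 20·L_1(t) - 454·L_2(t) - 1157·L_3(t) - 2456·L_4(t).
Expanding and collecting terms gives g(t) = -2t^4 + 4t^2 - t - 2.
Check: g(6) = -2456. ✓

g(t) = -2t^4 + 4t^2 - t - 2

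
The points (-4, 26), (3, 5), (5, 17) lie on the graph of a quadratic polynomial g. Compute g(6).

26

Write g(s) = as^2 + bs + c. Substituting each data point gives a linear system:
  16a - 4b + c = 26
  9a + 3b + c = 5
  25a + 5b + c = 17
Solving the system yields a = 1, b = -2, c = 2.
So g(s) = s² - 2s + 2.
Then g(6) = 26.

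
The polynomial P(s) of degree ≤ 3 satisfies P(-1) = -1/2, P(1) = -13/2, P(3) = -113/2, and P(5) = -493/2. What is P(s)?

Write P(s) = as^3 + bs^2 + cs + d. Substituting each data point gives a linear system:
  -a + b - c + d = -1/2
  a + b + c + d = -13/2
  27a + 9b + 3c + d = -113/2
  125a + 25b + 5c + d = -493/2
Solving the system yields a = -2, b = 1/2, c = -1, d = -4.
So P(s) = -2s^3 + (1/2)s^2 - s - 4.
Check: P(5) = -493/2. ✓

P(s) = -2s^3 + (1/2)s^2 - s - 4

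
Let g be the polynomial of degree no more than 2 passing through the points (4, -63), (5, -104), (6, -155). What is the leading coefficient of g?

-5

Write g(u) = au^2 + bu + c. Substituting each data point gives a linear system:
  16a + 4b + c = -63
  25a + 5b + c = -104
  36a + 6b + c = -155
Solving the system yields a = -5, b = 4, c = 1.
So g(u) = -5u^2 + 4u + 1.
The leading coefficient is -5.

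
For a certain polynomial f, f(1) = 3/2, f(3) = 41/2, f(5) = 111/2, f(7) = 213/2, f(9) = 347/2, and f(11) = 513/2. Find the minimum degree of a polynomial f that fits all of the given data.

2

Forward differences of the values at t = 1, 3, 5, 7, 9, 11:
  f  : 3/2  41/2  111/2  213/2  347/2  513/2
  Δ  : 19  35  51  67  83
  Δ^2: 16  16  16  16
  Δ^3: 0  0  0
  Δ^4: 0  0
  Δ^5: 0
The second differences are constant (16) and nonzero, while all higher differences vanish, so the minimal degree is 2.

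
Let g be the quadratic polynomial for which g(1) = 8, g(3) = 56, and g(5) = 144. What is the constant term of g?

Write g(u) = au^2 + bu + c. Substituting each data point gives a linear system:
  a + b + c = 8
  9a + 3b + c = 56
  25a + 5b + c = 144
Solving the system yields a = 5, b = 4, c = -1.
So g(u) = 5u^2 + 4u - 1.
The constant term is -1.

-1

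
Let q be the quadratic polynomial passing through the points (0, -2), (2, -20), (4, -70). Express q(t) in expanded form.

q(t) = -4t^2 - t - 2

Write q(t) = at^2 + bt + c. Substituting each data point gives a linear system:
  c = -2
  4a + 2b + c = -20
  16a + 4b + c = -70
Solving the system yields a = -4, b = -1, c = -2.
So q(t) = -4t^2 - t - 2.
Check: q(2) = -20. ✓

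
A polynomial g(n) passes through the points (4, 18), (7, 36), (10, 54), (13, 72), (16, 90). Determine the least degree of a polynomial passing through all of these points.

Forward differences of the values at n = 4, 7, 10, 13, 16:
  g  : 18  36  54  72  90
  Δ  : 18  18  18  18
  Δ^2: 0  0  0
  Δ^3: 0  0
  Δ^4: 0
The first differences are constant (18) and nonzero, while all higher differences vanish, so the minimal degree is 1.

1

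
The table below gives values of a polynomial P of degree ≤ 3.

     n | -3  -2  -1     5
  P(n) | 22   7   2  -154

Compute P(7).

Using the Lagrange interpolation formula with nodes -3, -2, -1, 5:
  L_0(n) = (n + 2)(n + 1)(n - 5) / -16
  L_1(n) = (n + 3)(n + 1)(n - 5) / 7
  L_2(n) = (n + 3)(n + 2)(n - 5) / -12
  L_3(n) = (n + 3)(n + 2)(n + 1) / 336
Then P(n) = 22·L_0(n) + 7·L_1(n) + 2·L_2(n) - 154·L_3(n).
Expanding and collecting terms gives P(n) = -n^3 - n^2 - n + 1.
Evaluating at n = 7: P(7) = -398.

-398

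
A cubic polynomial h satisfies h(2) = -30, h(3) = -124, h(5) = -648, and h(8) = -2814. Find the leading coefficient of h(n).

Write h(n) = an^3 + bn^2 + cn + d. Substituting each data point gives a linear system:
  8a + 4b + 2c + d = -30
  27a + 9b + 3c + d = -124
  125a + 25b + 5c + d = -648
  512a + 64b + 8c + d = -2814
Solving the system yields a = -6, b = 4, c = 0, d = 2.
So h(n) = -6n^3 + 4n^2 + 2.
The leading coefficient is -6.

-6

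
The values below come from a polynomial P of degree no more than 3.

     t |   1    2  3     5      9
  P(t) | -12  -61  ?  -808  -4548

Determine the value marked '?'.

-186

The 4 known points determine the degree-3 polynomial uniquely.
Write P(t) = at^3 + bt^2 + ct + d. Substituting each data point gives a linear system:
  a + b + c + d = -12
  8a + 4b + 2c + d = -61
  125a + 25b + 5c + d = -808
  729a + 81b + 9c + d = -4548
Solving the system yields a = -6, b = -2, c = -1, d = -3.
So P(t) = -6t³ - 2t² - t - 3.
Then P(3) = -186.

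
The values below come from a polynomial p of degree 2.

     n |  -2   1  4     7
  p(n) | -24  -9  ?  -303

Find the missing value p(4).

The 3 known points determine the degree-2 polynomial uniquely.
Write p(n) = an^2 + bn + c. Substituting each data point gives a linear system:
  4a - 2b + c = -24
  a + b + c = -9
  49a + 7b + c = -303
Solving the system yields a = -6, b = -1, c = -2.
So p(n) = -6n^2 - n - 2.
Then p(4) = -102.

-102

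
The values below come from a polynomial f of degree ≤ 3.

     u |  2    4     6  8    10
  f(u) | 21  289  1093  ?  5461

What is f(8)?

2721

The 4 known points determine the degree-3 polynomial uniquely.
Write f(u) = au^3 + bu^2 + cu + d. Substituting each data point gives a linear system:
  8a + 4b + 2c + d = 21
  64a + 16b + 4c + d = 289
  216a + 36b + 6c + d = 1093
  1000a + 100b + 10c + d = 5461
Solving the system yields a = 6, b = -5, c = -4, d = 1.
So f(u) = 6u³ - 5u² - 4u + 1.
Then f(8) = 2721.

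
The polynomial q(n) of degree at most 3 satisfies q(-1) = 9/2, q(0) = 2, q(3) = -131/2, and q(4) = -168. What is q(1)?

Write q(n) = an^3 + bn^2 + cn + d. Substituting each data point gives a linear system:
  -a + b - c + d = 9/2
  d = 2
  27a + 9b + 3c + d = -131/2
  64a + 16b + 4c + d = -168
Solving the system yields a = -3, b = 1, c = 3/2, d = 2.
So q(n) = -3n^3 + n^2 + (3/2)n + 2.
Then q(1) = 3/2.

3/2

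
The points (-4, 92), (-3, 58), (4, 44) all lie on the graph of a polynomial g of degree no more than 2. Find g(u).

Using the Lagrange interpolation formula with nodes -4, -3, 4:
  L_0(u) = (u + 3)(u - 4) / 8
  L_1(u) = (u + 4)(u - 4) / -7
  L_2(u) = (u + 4)(u + 3) / 56
Then g(u) = 92·L_0(u) + 58·L_1(u) + 44·L_2(u).
Expanding and collecting terms gives g(u) = 4u^2 - 6u + 4.
Check: g(4) = 44. ✓

g(u) = 4u^2 - 6u + 4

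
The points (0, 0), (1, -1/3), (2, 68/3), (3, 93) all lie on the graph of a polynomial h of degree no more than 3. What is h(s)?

Write h(s) = as^3 + bs^2 + cs + d. Substituting each data point gives a linear system:
  d = 0
  a + b + c + d = -1/3
  8a + 4b + 2c + d = 68/3
  27a + 9b + 3c + d = 93
Solving the system yields a = 4, b = -1/3, c = -4, d = 0.
So h(s) = 4s³ - (1/3)s² - 4s.
Check: h(2) = 68/3. ✓

h(s) = 4s^3 - (1/3)s^2 - 4s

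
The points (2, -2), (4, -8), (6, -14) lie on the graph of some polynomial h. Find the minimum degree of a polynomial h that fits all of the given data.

Forward differences of the values at t = 2, 4, 6:
  h  : -2  -8  -14
  Δ  : -6  -6
  Δ^2: 0
The first differences are constant (-6) and nonzero, while all higher differences vanish, so the minimal degree is 1.

1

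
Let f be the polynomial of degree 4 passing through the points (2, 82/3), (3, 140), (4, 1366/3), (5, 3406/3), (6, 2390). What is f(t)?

f(t) = 2t^4 - t^3 + (1/3)t^2 + 2

Using the Lagrange interpolation formula with nodes 2, 3, 4, 5, 6:
  L_0(t) = (t - 3)(t - 4)(t - 5)(t - 6) / 24
  L_1(t) = (t - 2)(t - 4)(t - 5)(t - 6) / -6
  L_2(t) = (t - 2)(t - 3)(t - 5)(t - 6) / 4
  L_3(t) = (t - 2)(t - 3)(t - 4)(t - 6) / -6
  L_4(t) = (t - 2)(t - 3)(t - 4)(t - 5) / 24
Then f(t) = 82/3·L_0(t) + 140·L_1(t) + 1366/3·L_2(t) + 3406/3·L_3(t) + 2390·L_4(t).
Expanding and collecting terms gives f(t) = 2t⁴ - t³ + (1/3)t² + 2.
Check: f(3) = 140. ✓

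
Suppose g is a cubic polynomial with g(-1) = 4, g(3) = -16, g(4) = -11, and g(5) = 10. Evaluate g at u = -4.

-107

Using the Lagrange interpolation formula with nodes -1, 3, 4, 5:
  L_0(u) = (u - 3)(u - 4)(u - 5) / -120
  L_1(u) = (u + 1)(u - 4)(u - 5) / 8
  L_2(u) = (u + 1)(u - 3)(u - 5) / -5
  L_3(u) = (u + 1)(u - 3)(u - 4) / 12
Then g(u) = 4·L_0(u) - 16·L_1(u) - 11·L_2(u) + 10·L_3(u).
Expanding and collecting terms gives g(u) = u^3 - 4u^2 - 4u + 5.
Evaluating at u = -4: g(-4) = -107.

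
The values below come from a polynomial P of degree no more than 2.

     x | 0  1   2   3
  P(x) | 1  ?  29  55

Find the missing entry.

11

The 3 known points determine the degree-2 polynomial uniquely.
Write P(x) = ax^2 + bx + c. Substituting each data point gives a linear system:
  c = 1
  4a + 2b + c = 29
  9a + 3b + c = 55
Solving the system yields a = 4, b = 6, c = 1.
So P(x) = 4x² + 6x + 1.
Then P(1) = 11.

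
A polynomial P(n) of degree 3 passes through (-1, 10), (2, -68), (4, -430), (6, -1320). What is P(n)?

P(n) = -5n^3 - 6n^2 - 5n + 6

Write P(n) = an^3 + bn^2 + cn + d. Substituting each data point gives a linear system:
  -a + b - c + d = 10
  8a + 4b + 2c + d = -68
  64a + 16b + 4c + d = -430
  216a + 36b + 6c + d = -1320
Solving the system yields a = -5, b = -6, c = -5, d = 6.
So P(n) = -5n^3 - 6n^2 - 5n + 6.
Check: P(4) = -430. ✓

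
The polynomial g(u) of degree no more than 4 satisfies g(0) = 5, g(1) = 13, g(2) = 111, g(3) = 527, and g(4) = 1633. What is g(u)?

g(u) = 6u^4 + 2u^3 - 3u^2 + 3u + 5

Write g(u) = au^4 + bu^3 + cu^2 + du + e. Substituting each data point gives a linear system:
  e = 5
  a + b + c + d + e = 13
  16a + 8b + 4c + 2d + e = 111
  81a + 27b + 9c + 3d + e = 527
  256a + 64b + 16c + 4d + e = 1633
Solving the system yields a = 6, b = 2, c = -3, d = 3, e = 5.
So g(u) = 6u^4 + 2u^3 - 3u^2 + 3u + 5.
Check: g(3) = 527. ✓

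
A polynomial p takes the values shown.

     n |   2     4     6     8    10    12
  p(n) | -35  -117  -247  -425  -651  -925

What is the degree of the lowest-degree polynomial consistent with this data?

2

Forward differences of the values at n = 2, 4, 6, 8, 10, 12:
  p  : -35  -117  -247  -425  -651  -925
  Δ  : -82  -130  -178  -226  -274
  Δ^2: -48  -48  -48  -48
  Δ^3: 0  0  0
  Δ^4: 0  0
  Δ^5: 0
The second differences are constant (-48) and nonzero, while all higher differences vanish, so the minimal degree is 2.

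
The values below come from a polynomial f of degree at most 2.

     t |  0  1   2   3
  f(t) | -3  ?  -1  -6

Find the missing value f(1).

On equispaced nodes a degree-2 polynomial has vanishing third forward difference, so
  - f(0) + 3·f(1) - 3·f(2) + f(3) = 0.
Substituting the known values and solving for f(1):
  3·f(1) = 0
  f(1) = 0.

0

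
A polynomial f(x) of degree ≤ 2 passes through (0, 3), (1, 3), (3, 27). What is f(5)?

83

Using the Lagrange interpolation formula with nodes 0, 1, 3:
  L_0(x) = (x - 1)(x - 3) / 3
  L_1(x) = x(x - 3) / -2
  L_2(x) = x(x - 1) / 6
Then f(x) = 3·L_0(x) + 3·L_1(x) + 27·L_2(x).
Expanding and collecting terms gives f(x) = 4x^2 - 4x + 3.
Evaluating at x = 5: f(5) = 83.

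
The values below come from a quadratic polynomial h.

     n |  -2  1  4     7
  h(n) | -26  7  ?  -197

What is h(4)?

The 3 known points determine the degree-2 polynomial uniquely.
Write h(n) = an^2 + bn + c. Substituting each data point gives a linear system:
  4a - 2b + c = -26
  a + b + c = 7
  49a + 7b + c = -197
Solving the system yields a = -5, b = 6, c = 6.
So h(n) = -5n^2 + 6n + 6.
Then h(4) = -50.

-50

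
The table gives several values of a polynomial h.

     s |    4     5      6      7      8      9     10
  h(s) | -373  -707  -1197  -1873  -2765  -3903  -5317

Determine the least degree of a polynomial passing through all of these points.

Forward differences of the values at s = 4, 5, 6, 7, 8, 9, 10:
  h  : -373  -707  -1197  -1873  -2765  -3903  -5317
  Δ  : -334  -490  -676  -892  -1138  -1414
  Δ^2: -156  -186  -216  -246  -276
  Δ^3: -30  -30  -30  -30
  Δ^4: 0  0  0
  Δ^5: 0  0
  Δ^6: 0
The third differences are constant (-30) and nonzero, while all higher differences vanish, so the minimal degree is 3.

3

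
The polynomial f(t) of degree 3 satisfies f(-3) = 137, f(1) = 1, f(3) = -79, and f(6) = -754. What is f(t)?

Using the Lagrange interpolation formula with nodes -3, 1, 3, 6:
  L_0(t) = (t - 1)(t - 3)(t - 6) / -216
  L_1(t) = (t + 3)(t - 3)(t - 6) / 40
  L_2(t) = (t + 3)(t - 1)(t - 6) / -36
  L_3(t) = (t + 3)(t - 1)(t - 3) / 135
Then f(t) = 137·L_0(t) + 1·L_1(t) - 79·L_2(t) - 754·L_3(t).
Expanding and collecting terms gives f(t) = -4t^3 + 3t^2 + 2.
Check: f(3) = -79. ✓

f(t) = -4t^3 + 3t^2 + 2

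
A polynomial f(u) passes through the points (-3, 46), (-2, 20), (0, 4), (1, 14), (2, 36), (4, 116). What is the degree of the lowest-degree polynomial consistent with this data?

2

Divided differences on the nodes -3, -2, 0, 1, 2, 4:
  order 0: 46  20  4  14  36  116
  order 1: -26  -8  10  22  40
  order 2: 6  6  6  6
  order 3: 0  0  0
  order 4: 0  0
  order 5: 0
The order-2 divided differences are all 6 (nonzero) and every higher order vanishes, so the data lies on a polynomial of degree exactly 2.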